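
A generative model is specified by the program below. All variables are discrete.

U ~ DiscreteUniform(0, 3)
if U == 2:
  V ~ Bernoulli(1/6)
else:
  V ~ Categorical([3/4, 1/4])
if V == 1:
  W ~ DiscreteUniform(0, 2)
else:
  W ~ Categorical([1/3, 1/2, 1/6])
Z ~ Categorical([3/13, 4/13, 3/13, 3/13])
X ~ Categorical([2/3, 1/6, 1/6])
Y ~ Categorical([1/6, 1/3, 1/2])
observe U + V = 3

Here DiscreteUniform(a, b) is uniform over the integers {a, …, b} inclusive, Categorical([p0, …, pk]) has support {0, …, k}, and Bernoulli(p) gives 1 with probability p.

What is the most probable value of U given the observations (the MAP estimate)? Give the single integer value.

argmax_v P(U = v | obs) = 3

Enumerate traces; 216 have nonzero weight after conditioning:
  (U=2, V=1, W=0, Z=0, X=0, Y=0) weight 1/2808
  (U=2, V=1, W=0, Z=0, X=0, Y=1) weight 1/1404
  (U=2, V=1, W=0, Z=0, X=0, Y=2) weight 1/936
  (U=2, V=1, W=0, Z=0, X=1, Y=0) weight 1/11232
  (U=2, V=1, W=0, Z=0, X=1, Y=1) weight 1/5616
  (U=2, V=1, W=0, Z=0, X=1, Y=2) weight 1/3744
  (U=2, V=1, W=0, Z=0, X=2, Y=0) weight 1/11232
  (U=2, V=1, W=0, Z=0, X=2, Y=1) weight 1/5616
  (U=3, V=0, W=0, Z=0, X=0, Y=0) weight 1/624
  … 207 more
Group by U:
  weight(U=2) = 1/24
  weight(U=3) = 3/16
Total weight = 1/24 + 3/16 = 11/48
P(U=2 | obs) = 1/24 / 11/48 = 2/11
P(U=3 | obs) = 3/16 / 11/48 = 9/11
argmax = 3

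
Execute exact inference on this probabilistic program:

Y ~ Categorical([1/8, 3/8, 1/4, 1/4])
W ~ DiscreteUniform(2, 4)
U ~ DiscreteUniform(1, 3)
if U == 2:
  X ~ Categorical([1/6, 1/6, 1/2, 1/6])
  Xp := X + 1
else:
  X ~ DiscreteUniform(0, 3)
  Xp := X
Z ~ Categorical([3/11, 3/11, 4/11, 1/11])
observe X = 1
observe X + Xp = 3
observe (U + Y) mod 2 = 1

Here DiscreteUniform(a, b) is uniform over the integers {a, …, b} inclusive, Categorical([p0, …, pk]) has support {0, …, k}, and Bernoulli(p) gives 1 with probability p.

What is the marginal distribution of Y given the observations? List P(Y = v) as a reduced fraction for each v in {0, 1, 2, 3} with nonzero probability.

P(Y=1) = 3/5, P(Y=3) = 2/5

Enumerate traces; 24 have nonzero weight after conditioning:
  (Y=1, W=2, U=2, X=1, Z=0) weight 1/528
  (Y=1, W=2, U=2, X=1, Z=1) weight 1/528
  (Y=1, W=2, U=2, X=1, Z=2) weight 1/396
  (Y=1, W=2, U=2, X=1, Z=3) weight 1/1584
  (Y=1, W=3, U=2, X=1, Z=0) weight 1/528
  (Y=1, W=3, U=2, X=1, Z=1) weight 1/528
  (Y=1, W=3, U=2, X=1, Z=2) weight 1/396
  (Y=1, W=3, U=2, X=1, Z=3) weight 1/1584
  (Y=3, W=2, U=2, X=1, Z=0) weight 1/792
  … 15 more
Group by Y:
  weight(Y=1) = 1/48
  weight(Y=3) = 1/72
Total weight = 1/48 + 1/72 = 5/144
P(Y=1 | obs) = 1/48 / 5/144 = 3/5
P(Y=3 | obs) = 1/72 / 5/144 = 2/5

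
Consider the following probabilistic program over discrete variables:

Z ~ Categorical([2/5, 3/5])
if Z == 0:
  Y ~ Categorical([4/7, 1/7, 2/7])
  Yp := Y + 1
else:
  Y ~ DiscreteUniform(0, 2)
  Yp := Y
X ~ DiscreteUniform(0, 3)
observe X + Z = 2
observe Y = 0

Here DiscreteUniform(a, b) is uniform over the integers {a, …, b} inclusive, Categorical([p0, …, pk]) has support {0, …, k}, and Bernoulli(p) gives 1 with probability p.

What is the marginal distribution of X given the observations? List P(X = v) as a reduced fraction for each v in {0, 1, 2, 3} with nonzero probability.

P(X=1) = 7/15, P(X=2) = 8/15

Enumerate traces; 2 have nonzero weight after conditioning:
  (Z=0, Y=0, X=2) weight 2/35
  (Z=1, Y=0, X=1) weight 1/20
Group by X:
  weight(X=1) = 1/20
  weight(X=2) = 2/35
Total weight = 1/20 + 2/35 = 3/28
P(X=1 | obs) = 1/20 / 3/28 = 7/15
P(X=2 | obs) = 2/35 / 3/28 = 8/15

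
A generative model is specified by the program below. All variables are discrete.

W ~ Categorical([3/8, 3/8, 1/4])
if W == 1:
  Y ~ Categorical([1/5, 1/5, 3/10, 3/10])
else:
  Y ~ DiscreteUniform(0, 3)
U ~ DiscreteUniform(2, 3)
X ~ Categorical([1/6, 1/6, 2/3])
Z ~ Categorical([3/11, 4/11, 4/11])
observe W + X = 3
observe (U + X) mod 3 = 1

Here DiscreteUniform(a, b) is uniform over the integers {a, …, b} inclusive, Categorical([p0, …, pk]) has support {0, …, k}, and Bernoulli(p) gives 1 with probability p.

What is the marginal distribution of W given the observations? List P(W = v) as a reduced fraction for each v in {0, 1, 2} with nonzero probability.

P(W=1) = 6/7, P(W=2) = 1/7

Enumerate traces; 24 have nonzero weight after conditioning:
  (W=1, Y=0, U=2, X=2, Z=0) weight 3/440
  (W=1, Y=0, U=2, X=2, Z=1) weight 1/110
  (W=1, Y=0, U=2, X=2, Z=2) weight 1/110
  (W=1, Y=1, U=2, X=2, Z=0) weight 3/440
  (W=1, Y=1, U=2, X=2, Z=1) weight 1/110
  (W=1, Y=1, U=2, X=2, Z=2) weight 1/110
  (W=1, Y=2, U=2, X=2, Z=0) weight 9/880
  (W=1, Y=2, U=2, X=2, Z=1) weight 3/220
  (W=2, Y=0, U=3, X=1, Z=0) weight 1/704
  … 15 more
Group by W:
  weight(W=1) = 1/8
  weight(W=2) = 1/48
Total weight = 1/8 + 1/48 = 7/48
P(W=1 | obs) = 1/8 / 7/48 = 6/7
P(W=2 | obs) = 1/48 / 7/48 = 1/7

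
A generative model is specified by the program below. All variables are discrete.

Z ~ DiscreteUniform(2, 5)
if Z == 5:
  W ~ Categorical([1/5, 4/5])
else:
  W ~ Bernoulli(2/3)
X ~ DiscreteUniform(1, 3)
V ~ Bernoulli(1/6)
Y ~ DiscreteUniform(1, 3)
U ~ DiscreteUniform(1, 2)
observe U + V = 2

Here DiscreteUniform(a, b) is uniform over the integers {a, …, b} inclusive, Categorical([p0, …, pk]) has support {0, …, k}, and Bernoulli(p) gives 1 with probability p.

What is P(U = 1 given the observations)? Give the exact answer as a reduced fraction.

Enumerate traces; 144 have nonzero weight after conditioning:
  (Z=2, W=0, X=1, V=0, Y=1, U=2) weight 5/1296
  (Z=2, W=0, X=1, V=0, Y=2, U=2) weight 5/1296
  (Z=2, W=0, X=1, V=0, Y=3, U=2) weight 5/1296
  (Z=2, W=0, X=1, V=1, Y=1, U=1) weight 1/1296
  (Z=2, W=0, X=1, V=1, Y=2, U=1) weight 1/1296
  (Z=2, W=0, X=1, V=1, Y=3, U=1) weight 1/1296
  (Z=2, W=0, X=2, V=0, Y=1, U=2) weight 5/1296
  (Z=2, W=0, X=2, V=0, Y=2, U=2) weight 5/1296
  … 136 more
Group by U:
  weight(U=1) = 1/12
  weight(U=2) = 5/12
Total weight = 1/12 + 5/12 = 1/2
P(U=1 | obs) = 1/12 / 1/2 = 1/6
P(U=2 | obs) = 5/12 / 1/2 = 5/6

P(U = 1 | obs) = 1/6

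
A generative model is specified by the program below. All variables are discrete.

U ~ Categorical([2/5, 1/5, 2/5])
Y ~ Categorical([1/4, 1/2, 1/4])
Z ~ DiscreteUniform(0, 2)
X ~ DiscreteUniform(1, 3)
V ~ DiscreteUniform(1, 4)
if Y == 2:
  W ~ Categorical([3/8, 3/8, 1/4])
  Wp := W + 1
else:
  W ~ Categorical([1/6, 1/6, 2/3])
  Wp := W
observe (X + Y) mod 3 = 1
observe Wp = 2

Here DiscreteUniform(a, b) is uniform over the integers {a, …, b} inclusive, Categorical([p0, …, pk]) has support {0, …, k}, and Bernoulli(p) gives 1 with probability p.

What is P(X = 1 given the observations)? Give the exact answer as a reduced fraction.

Enumerate traces; 108 have nonzero weight after conditioning:
  (U=0, Y=0, Z=0, X=1, V=1, W=2) weight 1/540
  (U=0, Y=0, Z=0, X=1, V=2, W=2) weight 1/540
  (U=0, Y=0, Z=0, X=1, V=3, W=2) weight 1/540
  (U=0, Y=0, Z=0, X=1, V=4, W=2) weight 1/540
  (U=0, Y=0, Z=1, X=1, V=1, W=2) weight 1/540
  (U=0, Y=0, Z=1, X=1, V=2, W=2) weight 1/540
  (U=0, Y=0, Z=1, X=1, V=3, W=2) weight 1/540
  (U=0, Y=0, Z=1, X=1, V=4, W=2) weight 1/540
  (U=0, Y=1, Z=0, X=3, V=1, W=2) weight 1/270
  (U=0, Y=2, Z=0, X=2, V=1, W=1) weight 1/960
  … 98 more
Group by X:
  weight(X=1) = 1/18
  weight(X=2) = 1/32
  weight(X=3) = 1/9
Total weight = 1/18 + 1/32 + 1/9 = 19/96
P(X=1 | obs) = 1/18 / 19/96 = 16/57
P(X=2 | obs) = 1/32 / 19/96 = 3/19
P(X=3 | obs) = 1/9 / 19/96 = 32/57

P(X = 1 | obs) = 16/57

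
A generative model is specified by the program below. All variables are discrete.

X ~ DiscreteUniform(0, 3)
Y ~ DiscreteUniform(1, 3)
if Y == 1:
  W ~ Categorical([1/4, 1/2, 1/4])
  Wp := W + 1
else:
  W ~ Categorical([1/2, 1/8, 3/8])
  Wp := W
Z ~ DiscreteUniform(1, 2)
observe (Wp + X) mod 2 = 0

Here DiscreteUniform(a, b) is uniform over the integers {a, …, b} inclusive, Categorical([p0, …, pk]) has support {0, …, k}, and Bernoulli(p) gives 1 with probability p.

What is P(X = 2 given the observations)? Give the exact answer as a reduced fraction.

P(X = 2 | obs) = 3/8

Enumerate traces; 36 have nonzero weight after conditioning:
  (X=0, Y=1, W=1, Z=1) weight 1/48
  (X=0, Y=1, W=1, Z=2) weight 1/48
  (X=0, Y=2, W=0, Z=1) weight 1/48
  (X=0, Y=2, W=0, Z=2) weight 1/48
  (X=0, Y=2, W=2, Z=1) weight 1/64
  (X=0, Y=2, W=2, Z=2) weight 1/64
  (X=0, Y=3, W=0, Z=1) weight 1/48
  (X=0, Y=3, W=0, Z=2) weight 1/48
  (X=1, Y=1, W=0, Z=1) weight 1/96
  (X=2, Y=1, W=1, Z=1) weight 1/48
  … 26 more
Group by X:
  weight(X=0) = 3/16
  weight(X=1) = 1/16
  weight(X=2) = 3/16
  weight(X=3) = 1/16
Total weight = 3/16 + 1/16 + 3/16 + 1/16 = 1/2
P(X=0 | obs) = 3/16 / 1/2 = 3/8
P(X=1 | obs) = 1/16 / 1/2 = 1/8
P(X=2 | obs) = 3/16 / 1/2 = 3/8
P(X=3 | obs) = 1/16 / 1/2 = 1/8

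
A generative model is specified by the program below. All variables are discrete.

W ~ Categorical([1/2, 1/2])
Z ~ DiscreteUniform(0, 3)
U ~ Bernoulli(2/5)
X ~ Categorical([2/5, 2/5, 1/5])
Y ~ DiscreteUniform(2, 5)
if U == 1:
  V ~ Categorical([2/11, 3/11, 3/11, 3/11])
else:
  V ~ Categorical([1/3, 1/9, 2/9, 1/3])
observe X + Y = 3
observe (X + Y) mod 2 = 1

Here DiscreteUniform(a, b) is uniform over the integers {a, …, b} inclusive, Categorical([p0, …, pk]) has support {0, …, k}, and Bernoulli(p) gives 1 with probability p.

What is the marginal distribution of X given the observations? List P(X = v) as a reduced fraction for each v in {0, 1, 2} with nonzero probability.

P(X=0) = 1/2, P(X=1) = 1/2

Enumerate traces; 128 have nonzero weight after conditioning:
  (W=0, Z=0, U=0, X=0, Y=3, V=0) weight 1/400
  (W=0, Z=0, U=0, X=0, Y=3, V=1) weight 1/1200
  (W=0, Z=0, U=0, X=0, Y=3, V=2) weight 1/600
  (W=0, Z=0, U=0, X=0, Y=3, V=3) weight 1/400
  (W=0, Z=0, U=0, X=1, Y=2, V=0) weight 1/400
  (W=0, Z=0, U=0, X=1, Y=2, V=1) weight 1/1200
  (W=0, Z=0, U=0, X=1, Y=2, V=2) weight 1/600
  (W=0, Z=0, U=0, X=1, Y=2, V=3) weight 1/400
  … 120 more
Group by X:
  weight(X=0) = 1/10
  weight(X=1) = 1/10
Total weight = 1/10 + 1/10 = 1/5
P(X=0 | obs) = 1/10 / 1/5 = 1/2
P(X=1 | obs) = 1/10 / 1/5 = 1/2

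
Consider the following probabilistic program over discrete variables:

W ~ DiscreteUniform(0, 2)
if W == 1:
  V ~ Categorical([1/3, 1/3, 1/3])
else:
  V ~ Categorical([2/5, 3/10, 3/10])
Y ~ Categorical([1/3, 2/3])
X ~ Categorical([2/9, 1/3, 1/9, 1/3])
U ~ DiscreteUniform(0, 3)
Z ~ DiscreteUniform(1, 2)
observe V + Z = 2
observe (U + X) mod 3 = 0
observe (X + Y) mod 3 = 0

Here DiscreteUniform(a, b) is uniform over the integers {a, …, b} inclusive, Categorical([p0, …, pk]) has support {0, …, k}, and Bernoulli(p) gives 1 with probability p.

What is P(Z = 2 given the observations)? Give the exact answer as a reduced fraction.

Enumerate traces; 30 have nonzero weight after conditioning:
  (W=0, V=0, Y=0, X=0, U=0, Z=2) weight 1/810
  (W=0, V=0, Y=0, X=0, U=3, Z=2) weight 1/810
  (W=0, V=0, Y=0, X=3, U=0, Z=2) weight 1/540
  (W=0, V=0, Y=0, X=3, U=3, Z=2) weight 1/540
  (W=0, V=0, Y=1, X=2, U=1, Z=2) weight 1/810
  (W=0, V=1, Y=0, X=0, U=0, Z=1) weight 1/1080
  (W=0, V=1, Y=0, X=0, U=3, Z=1) weight 1/1080
  (W=0, V=1, Y=0, X=3, U=0, Z=1) weight 1/720
  … 22 more
Group by Z:
  weight(Z=1) = 7/405
  weight(Z=2) = 17/810
Total weight = 7/405 + 17/810 = 31/810
P(Z=1 | obs) = 7/405 / 31/810 = 14/31
P(Z=2 | obs) = 17/810 / 31/810 = 17/31

P(Z = 2 | obs) = 17/31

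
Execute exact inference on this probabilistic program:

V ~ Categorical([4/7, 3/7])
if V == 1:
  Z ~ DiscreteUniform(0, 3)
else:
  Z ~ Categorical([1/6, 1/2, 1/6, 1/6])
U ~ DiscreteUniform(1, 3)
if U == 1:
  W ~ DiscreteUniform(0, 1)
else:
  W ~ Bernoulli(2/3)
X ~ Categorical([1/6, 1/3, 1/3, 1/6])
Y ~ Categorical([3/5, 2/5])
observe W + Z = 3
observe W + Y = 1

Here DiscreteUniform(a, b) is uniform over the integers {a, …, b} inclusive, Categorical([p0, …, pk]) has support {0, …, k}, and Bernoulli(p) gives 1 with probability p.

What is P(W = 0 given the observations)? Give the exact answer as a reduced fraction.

P(W = 0 | obs) = 14/47

Enumerate traces; 48 have nonzero weight after conditioning:
  (V=0, Z=2, U=1, W=1, X=0, Y=0) weight 1/630
  (V=0, Z=2, U=1, W=1, X=1, Y=0) weight 1/315
  (V=0, Z=2, U=1, W=1, X=2, Y=0) weight 1/315
  (V=0, Z=2, U=1, W=1, X=3, Y=0) weight 1/630
  (V=0, Z=2, U=2, W=1, X=0, Y=0) weight 2/945
  (V=0, Z=2, U=2, W=1, X=1, Y=0) weight 4/945
  (V=0, Z=2, U=2, W=1, X=2, Y=0) weight 4/945
  (V=0, Z=2, U=2, W=1, X=3, Y=0) weight 2/945
  (V=0, Z=3, U=1, W=0, X=0, Y=1) weight 1/945
  … 39 more
Group by W:
  weight(W=0) = 17/540
  weight(W=1) = 187/2520
Total weight = 17/540 + 187/2520 = 799/7560
P(W=0 | obs) = 17/540 / 799/7560 = 14/47
P(W=1 | obs) = 187/2520 / 799/7560 = 33/47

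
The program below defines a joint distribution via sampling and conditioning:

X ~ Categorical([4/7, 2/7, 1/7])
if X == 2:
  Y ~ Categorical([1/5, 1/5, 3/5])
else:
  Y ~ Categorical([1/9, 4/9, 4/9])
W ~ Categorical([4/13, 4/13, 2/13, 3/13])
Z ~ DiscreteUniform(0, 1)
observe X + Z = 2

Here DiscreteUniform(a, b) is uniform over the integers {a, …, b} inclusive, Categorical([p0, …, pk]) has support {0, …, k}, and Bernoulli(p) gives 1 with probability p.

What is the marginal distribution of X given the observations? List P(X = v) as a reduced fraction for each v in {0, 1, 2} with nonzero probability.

Enumerate traces; 24 have nonzero weight after conditioning:
  (X=1, Y=0, W=0, Z=1) weight 4/819
  (X=1, Y=0, W=1, Z=1) weight 4/819
  (X=1, Y=0, W=2, Z=1) weight 2/819
  (X=1, Y=0, W=3, Z=1) weight 1/273
  (X=1, Y=1, W=0, Z=1) weight 16/819
  (X=1, Y=1, W=1, Z=1) weight 16/819
  (X=1, Y=1, W=2, Z=1) weight 8/819
  (X=1, Y=1, W=3, Z=1) weight 4/273
  (X=2, Y=0, W=0, Z=0) weight 2/455
  … 15 more
Group by X:
  weight(X=1) = 1/7
  weight(X=2) = 1/14
Total weight = 1/7 + 1/14 = 3/14
P(X=1 | obs) = 1/7 / 3/14 = 2/3
P(X=2 | obs) = 1/14 / 3/14 = 1/3

P(X=1) = 2/3, P(X=2) = 1/3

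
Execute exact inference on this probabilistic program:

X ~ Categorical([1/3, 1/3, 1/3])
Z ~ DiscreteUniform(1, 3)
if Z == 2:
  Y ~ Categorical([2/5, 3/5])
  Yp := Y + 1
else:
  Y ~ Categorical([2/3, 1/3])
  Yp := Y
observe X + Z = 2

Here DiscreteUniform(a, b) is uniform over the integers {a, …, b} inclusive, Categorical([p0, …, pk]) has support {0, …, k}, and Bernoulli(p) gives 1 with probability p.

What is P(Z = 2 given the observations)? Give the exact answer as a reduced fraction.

P(Z = 2 | obs) = 1/2

Enumerate traces; 4 have nonzero weight after conditioning:
  (X=0, Z=2, Y=0) weight 2/45
  (X=0, Z=2, Y=1) weight 1/15
  (X=1, Z=1, Y=0) weight 2/27
  (X=1, Z=1, Y=1) weight 1/27
Group by Z:
  weight(Z=1) = 1/9
  weight(Z=2) = 1/9
Total weight = 1/9 + 1/9 = 2/9
P(Z=1 | obs) = 1/9 / 2/9 = 1/2
P(Z=2 | obs) = 1/9 / 2/9 = 1/2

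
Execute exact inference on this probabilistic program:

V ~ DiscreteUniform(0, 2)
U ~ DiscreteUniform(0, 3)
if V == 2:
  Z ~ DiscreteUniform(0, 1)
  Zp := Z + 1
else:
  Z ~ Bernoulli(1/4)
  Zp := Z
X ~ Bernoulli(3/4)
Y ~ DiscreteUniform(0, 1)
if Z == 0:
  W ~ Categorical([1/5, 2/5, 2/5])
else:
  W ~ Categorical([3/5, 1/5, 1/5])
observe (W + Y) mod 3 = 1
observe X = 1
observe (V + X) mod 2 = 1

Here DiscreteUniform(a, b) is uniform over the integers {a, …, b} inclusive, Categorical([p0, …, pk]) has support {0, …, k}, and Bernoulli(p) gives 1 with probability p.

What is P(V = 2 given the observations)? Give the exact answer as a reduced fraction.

P(V = 2 | obs) = 14/27

Enumerate traces; 32 have nonzero weight after conditioning:
  (V=0, U=0, Z=0, X=1, Y=0, W=1) weight 3/320
  (V=0, U=0, Z=0, X=1, Y=1, W=0) weight 3/640
  (V=0, U=0, Z=1, X=1, Y=0, W=1) weight 1/640
  (V=0, U=0, Z=1, X=1, Y=1, W=0) weight 3/640
  (V=0, U=1, Z=0, X=1, Y=0, W=1) weight 3/320
  (V=0, U=1, Z=0, X=1, Y=1, W=0) weight 3/640
  (V=0, U=1, Z=1, X=1, Y=0, W=1) weight 1/640
  (V=0, U=1, Z=1, X=1, Y=1, W=0) weight 3/640
  (V=2, U=0, Z=0, X=1, Y=0, W=1) weight 1/160
  … 23 more
Group by V:
  weight(V=0) = 13/160
  weight(V=2) = 7/80
Total weight = 13/160 + 7/80 = 27/160
P(V=0 | obs) = 13/160 / 27/160 = 13/27
P(V=2 | obs) = 7/80 / 27/160 = 14/27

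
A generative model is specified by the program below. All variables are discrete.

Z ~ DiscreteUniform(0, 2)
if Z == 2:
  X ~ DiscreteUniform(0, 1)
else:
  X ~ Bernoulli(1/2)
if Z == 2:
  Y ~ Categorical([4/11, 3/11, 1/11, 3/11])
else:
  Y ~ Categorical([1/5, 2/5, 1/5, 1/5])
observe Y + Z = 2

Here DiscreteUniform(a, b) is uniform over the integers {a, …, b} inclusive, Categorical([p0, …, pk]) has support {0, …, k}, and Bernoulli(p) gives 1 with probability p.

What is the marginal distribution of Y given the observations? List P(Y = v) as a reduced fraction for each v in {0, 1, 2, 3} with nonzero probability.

Enumerate traces; 6 have nonzero weight after conditioning:
  (Z=0, X=0, Y=2) weight 1/30
  (Z=0, X=1, Y=2) weight 1/30
  (Z=1, X=0, Y=1) weight 1/15
  (Z=1, X=1, Y=1) weight 1/15
  (Z=2, X=0, Y=0) weight 2/33
  (Z=2, X=1, Y=0) weight 2/33
Group by Y:
  weight(Y=0) = 4/33
  weight(Y=1) = 2/15
  weight(Y=2) = 1/15
Total weight = 4/33 + 2/15 + 1/15 = 53/165
P(Y=0 | obs) = 4/33 / 53/165 = 20/53
P(Y=1 | obs) = 2/15 / 53/165 = 22/53
P(Y=2 | obs) = 1/15 / 53/165 = 11/53

P(Y=0) = 20/53, P(Y=1) = 22/53, P(Y=2) = 11/53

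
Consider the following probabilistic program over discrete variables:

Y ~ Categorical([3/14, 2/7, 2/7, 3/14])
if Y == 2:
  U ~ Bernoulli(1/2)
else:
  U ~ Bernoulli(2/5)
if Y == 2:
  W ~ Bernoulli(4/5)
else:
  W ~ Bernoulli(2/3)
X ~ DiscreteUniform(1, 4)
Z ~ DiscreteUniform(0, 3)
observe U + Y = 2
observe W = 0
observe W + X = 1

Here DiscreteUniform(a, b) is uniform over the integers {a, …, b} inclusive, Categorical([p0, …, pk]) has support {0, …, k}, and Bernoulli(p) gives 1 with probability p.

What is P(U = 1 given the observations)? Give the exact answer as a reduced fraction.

Enumerate traces; 8 have nonzero weight after conditioning:
  (Y=1, U=1, W=0, X=1, Z=0) weight 1/420
  (Y=1, U=1, W=0, X=1, Z=1) weight 1/420
  (Y=1, U=1, W=0, X=1, Z=2) weight 1/420
  (Y=1, U=1, W=0, X=1, Z=3) weight 1/420
  (Y=2, U=0, W=0, X=1, Z=0) weight 1/560
  (Y=2, U=0, W=0, X=1, Z=1) weight 1/560
  (Y=2, U=0, W=0, X=1, Z=2) weight 1/560
  (Y=2, U=0, W=0, X=1, Z=3) weight 1/560
Group by U:
  weight(U=0) = 1/140
  weight(U=1) = 1/105
Total weight = 1/140 + 1/105 = 1/60
P(U=0 | obs) = 1/140 / 1/60 = 3/7
P(U=1 | obs) = 1/105 / 1/60 = 4/7

P(U = 1 | obs) = 4/7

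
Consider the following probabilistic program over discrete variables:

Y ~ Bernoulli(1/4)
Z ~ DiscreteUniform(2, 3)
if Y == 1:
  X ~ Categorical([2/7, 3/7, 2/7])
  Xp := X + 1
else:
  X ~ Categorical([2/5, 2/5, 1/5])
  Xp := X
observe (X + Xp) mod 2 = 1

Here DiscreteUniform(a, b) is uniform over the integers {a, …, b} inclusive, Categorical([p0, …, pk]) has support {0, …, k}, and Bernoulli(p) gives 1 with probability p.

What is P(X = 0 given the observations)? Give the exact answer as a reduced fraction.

Enumerate traces; 6 have nonzero weight after conditioning:
  (Y=1, Z=2, X=0) weight 1/28
  (Y=1, Z=2, X=1) weight 3/56
  (Y=1, Z=2, X=2) weight 1/28
  (Y=1, Z=3, X=0) weight 1/28
  (Y=1, Z=3, X=1) weight 3/56
  (Y=1, Z=3, X=2) weight 1/28
Group by X:
  weight(X=0) = 1/14
  weight(X=1) = 3/28
  weight(X=2) = 1/14
Total weight = 1/14 + 3/28 + 1/14 = 1/4
P(X=0 | obs) = 1/14 / 1/4 = 2/7
P(X=1 | obs) = 3/28 / 1/4 = 3/7
P(X=2 | obs) = 1/14 / 1/4 = 2/7

P(X = 0 | obs) = 2/7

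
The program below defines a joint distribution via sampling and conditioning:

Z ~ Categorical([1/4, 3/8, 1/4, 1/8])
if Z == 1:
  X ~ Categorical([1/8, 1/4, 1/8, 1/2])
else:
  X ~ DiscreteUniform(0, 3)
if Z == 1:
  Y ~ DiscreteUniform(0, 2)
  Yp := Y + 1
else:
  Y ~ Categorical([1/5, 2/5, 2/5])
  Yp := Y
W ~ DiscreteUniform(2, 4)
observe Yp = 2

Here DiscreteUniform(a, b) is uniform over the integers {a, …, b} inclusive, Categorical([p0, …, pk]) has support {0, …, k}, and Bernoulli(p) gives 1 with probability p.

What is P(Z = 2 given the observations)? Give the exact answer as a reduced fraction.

P(Z = 2 | obs) = 4/15

Enumerate traces; 48 have nonzero weight after conditioning:
  (Z=0, X=0, Y=2, W=2) weight 1/120
  (Z=0, X=0, Y=2, W=3) weight 1/120
  (Z=0, X=0, Y=2, W=4) weight 1/120
  (Z=0, X=1, Y=2, W=2) weight 1/120
  (Z=0, X=1, Y=2, W=3) weight 1/120
  (Z=0, X=1, Y=2, W=4) weight 1/120
  (Z=0, X=2, Y=2, W=2) weight 1/120
  (Z=0, X=2, Y=2, W=3) weight 1/120
  (Z=1, X=0, Y=1, W=2) weight 1/192
  (Z=2, X=0, Y=2, W=2) weight 1/120
  … 38 more
Group by Z:
  weight(Z=0) = 1/10
  weight(Z=1) = 1/8
  weight(Z=2) = 1/10
  weight(Z=3) = 1/20
Total weight = 1/10 + 1/8 + 1/10 + 1/20 = 3/8
P(Z=0 | obs) = 1/10 / 3/8 = 4/15
P(Z=1 | obs) = 1/8 / 3/8 = 1/3
P(Z=2 | obs) = 1/10 / 3/8 = 4/15
P(Z=3 | obs) = 1/20 / 3/8 = 2/15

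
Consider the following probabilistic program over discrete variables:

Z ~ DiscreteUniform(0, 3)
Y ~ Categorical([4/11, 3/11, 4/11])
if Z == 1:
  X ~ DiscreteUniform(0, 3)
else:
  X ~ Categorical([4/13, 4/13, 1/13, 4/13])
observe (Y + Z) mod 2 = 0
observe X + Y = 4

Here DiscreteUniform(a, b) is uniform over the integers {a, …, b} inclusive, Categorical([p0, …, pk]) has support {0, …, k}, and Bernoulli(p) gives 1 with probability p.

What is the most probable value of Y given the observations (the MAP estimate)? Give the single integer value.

argmax_v P(Y = v | obs) = 1

Enumerate traces; 4 have nonzero weight after conditioning:
  (Z=0, Y=2, X=2) weight 1/143
  (Z=1, Y=1, X=3) weight 3/176
  (Z=2, Y=2, X=2) weight 1/143
  (Z=3, Y=1, X=3) weight 3/143
Group by Y:
  weight(Y=1) = 87/2288
  weight(Y=2) = 2/143
Total weight = 87/2288 + 2/143 = 119/2288
P(Y=1 | obs) = 87/2288 / 119/2288 = 87/119
P(Y=2 | obs) = 2/143 / 119/2288 = 32/119
argmax = 1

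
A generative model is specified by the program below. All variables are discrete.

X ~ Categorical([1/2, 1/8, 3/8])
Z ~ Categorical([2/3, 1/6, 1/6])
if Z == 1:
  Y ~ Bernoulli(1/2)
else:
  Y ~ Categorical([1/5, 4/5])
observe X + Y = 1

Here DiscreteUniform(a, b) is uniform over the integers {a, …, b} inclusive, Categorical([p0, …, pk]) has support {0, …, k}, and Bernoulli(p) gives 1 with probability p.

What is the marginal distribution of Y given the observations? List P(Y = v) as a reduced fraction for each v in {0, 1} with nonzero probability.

Enumerate traces; 6 have nonzero weight after conditioning:
  (X=0, Z=0, Y=1) weight 4/15
  (X=0, Z=1, Y=1) weight 1/24
  (X=0, Z=2, Y=1) weight 1/15
  (X=1, Z=0, Y=0) weight 1/60
  (X=1, Z=1, Y=0) weight 1/96
  (X=1, Z=2, Y=0) weight 1/240
Group by Y:
  weight(Y=0) = 1/32
  weight(Y=1) = 3/8
Total weight = 1/32 + 3/8 = 13/32
P(Y=0 | obs) = 1/32 / 13/32 = 1/13
P(Y=1 | obs) = 3/8 / 13/32 = 12/13

P(Y=0) = 1/13, P(Y=1) = 12/13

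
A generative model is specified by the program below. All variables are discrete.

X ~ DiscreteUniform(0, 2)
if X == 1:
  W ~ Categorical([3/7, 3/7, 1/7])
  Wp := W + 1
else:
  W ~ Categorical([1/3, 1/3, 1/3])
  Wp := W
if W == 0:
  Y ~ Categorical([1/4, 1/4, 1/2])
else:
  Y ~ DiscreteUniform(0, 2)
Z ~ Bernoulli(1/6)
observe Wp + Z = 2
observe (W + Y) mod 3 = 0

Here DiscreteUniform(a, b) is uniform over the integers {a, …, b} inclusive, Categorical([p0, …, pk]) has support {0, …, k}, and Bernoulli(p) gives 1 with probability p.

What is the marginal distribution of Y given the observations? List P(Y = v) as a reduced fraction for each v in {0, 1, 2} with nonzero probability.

Enumerate traces; 6 have nonzero weight after conditioning:
  (X=0, W=1, Y=2, Z=1) weight 1/162
  (X=0, W=2, Y=1, Z=0) weight 5/162
  (X=1, W=0, Y=0, Z=1) weight 1/168
  (X=1, W=1, Y=2, Z=0) weight 5/126
  (X=2, W=1, Y=2, Z=1) weight 1/162
  (X=2, W=2, Y=1, Z=0) weight 5/162
Group by Y:
  weight(Y=0) = 1/168
  weight(Y=1) = 5/81
  weight(Y=2) = 59/1134
Total weight = 1/168 + 5/81 + 59/1134 = 181/1512
P(Y=0 | obs) = 1/168 / 181/1512 = 9/181
P(Y=1 | obs) = 5/81 / 181/1512 = 280/543
P(Y=2 | obs) = 59/1134 / 181/1512 = 236/543

P(Y=0) = 9/181, P(Y=1) = 280/543, P(Y=2) = 236/543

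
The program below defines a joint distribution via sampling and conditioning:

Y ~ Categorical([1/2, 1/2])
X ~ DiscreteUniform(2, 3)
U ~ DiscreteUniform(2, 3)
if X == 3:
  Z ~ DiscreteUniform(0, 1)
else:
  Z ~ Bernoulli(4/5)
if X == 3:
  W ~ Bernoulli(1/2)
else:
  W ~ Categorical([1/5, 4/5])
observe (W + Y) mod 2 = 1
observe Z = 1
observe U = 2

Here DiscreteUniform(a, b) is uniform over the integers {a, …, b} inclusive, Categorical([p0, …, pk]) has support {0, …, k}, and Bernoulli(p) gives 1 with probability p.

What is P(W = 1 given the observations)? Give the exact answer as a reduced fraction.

P(W = 1 | obs) = 89/130

Enumerate traces; 4 have nonzero weight after conditioning:
  (Y=0, X=2, U=2, Z=1, W=1) weight 2/25
  (Y=0, X=3, U=2, Z=1, W=1) weight 1/32
  (Y=1, X=2, U=2, Z=1, W=0) weight 1/50
  (Y=1, X=3, U=2, Z=1, W=0) weight 1/32
Group by W:
  weight(W=0) = 41/800
  weight(W=1) = 89/800
Total weight = 41/800 + 89/800 = 13/80
P(W=0 | obs) = 41/800 / 13/80 = 41/130
P(W=1 | obs) = 89/800 / 13/80 = 89/130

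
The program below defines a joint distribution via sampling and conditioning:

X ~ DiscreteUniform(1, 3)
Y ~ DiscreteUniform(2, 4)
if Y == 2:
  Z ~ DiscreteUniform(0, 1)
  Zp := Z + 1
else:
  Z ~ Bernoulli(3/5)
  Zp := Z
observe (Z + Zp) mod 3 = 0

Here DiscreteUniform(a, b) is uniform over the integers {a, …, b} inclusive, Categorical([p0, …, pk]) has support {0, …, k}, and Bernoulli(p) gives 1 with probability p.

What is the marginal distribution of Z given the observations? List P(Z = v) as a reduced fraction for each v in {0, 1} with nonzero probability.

P(Z=0) = 8/13, P(Z=1) = 5/13

Enumerate traces; 9 have nonzero weight after conditioning:
  (X=1, Y=2, Z=1) weight 1/18
  (X=1, Y=3, Z=0) weight 2/45
  (X=1, Y=4, Z=0) weight 2/45
  (X=2, Y=2, Z=1) weight 1/18
  (X=2, Y=3, Z=0) weight 2/45
  (X=2, Y=4, Z=0) weight 2/45
  (X=3, Y=2, Z=1) weight 1/18
  (X=3, Y=3, Z=0) weight 2/45
  … 1 more
Group by Z:
  weight(Z=0) = 4/15
  weight(Z=1) = 1/6
Total weight = 4/15 + 1/6 = 13/30
P(Z=0 | obs) = 4/15 / 13/30 = 8/13
P(Z=1 | obs) = 1/6 / 13/30 = 5/13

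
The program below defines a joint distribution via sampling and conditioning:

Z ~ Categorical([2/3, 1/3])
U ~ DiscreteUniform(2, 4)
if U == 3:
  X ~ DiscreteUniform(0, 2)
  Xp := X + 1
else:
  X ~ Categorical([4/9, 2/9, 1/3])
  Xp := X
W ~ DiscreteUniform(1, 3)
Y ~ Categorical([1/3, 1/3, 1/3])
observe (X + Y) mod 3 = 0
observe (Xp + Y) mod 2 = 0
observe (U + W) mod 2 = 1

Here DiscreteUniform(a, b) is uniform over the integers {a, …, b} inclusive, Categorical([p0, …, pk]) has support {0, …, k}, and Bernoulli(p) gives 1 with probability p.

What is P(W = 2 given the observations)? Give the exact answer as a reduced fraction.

Enumerate traces; 12 have nonzero weight after conditioning:
  (Z=0, U=2, X=0, W=1, Y=0) weight 8/729
  (Z=0, U=2, X=0, W=3, Y=0) weight 8/729
  (Z=0, U=3, X=1, W=2, Y=2) weight 2/243
  (Z=0, U=3, X=2, W=2, Y=1) weight 2/243
  (Z=0, U=4, X=0, W=1, Y=0) weight 8/729
  (Z=0, U=4, X=0, W=3, Y=0) weight 8/729
  (Z=1, U=2, X=0, W=1, Y=0) weight 4/729
  (Z=1, U=2, X=0, W=3, Y=0) weight 4/729
  … 4 more
Group by W:
  weight(W=1) = 8/243
  weight(W=2) = 2/81
  weight(W=3) = 8/243
Total weight = 8/243 + 2/81 + 8/243 = 22/243
P(W=1 | obs) = 8/243 / 22/243 = 4/11
P(W=2 | obs) = 2/81 / 22/243 = 3/11
P(W=3 | obs) = 8/243 / 22/243 = 4/11

P(W = 2 | obs) = 3/11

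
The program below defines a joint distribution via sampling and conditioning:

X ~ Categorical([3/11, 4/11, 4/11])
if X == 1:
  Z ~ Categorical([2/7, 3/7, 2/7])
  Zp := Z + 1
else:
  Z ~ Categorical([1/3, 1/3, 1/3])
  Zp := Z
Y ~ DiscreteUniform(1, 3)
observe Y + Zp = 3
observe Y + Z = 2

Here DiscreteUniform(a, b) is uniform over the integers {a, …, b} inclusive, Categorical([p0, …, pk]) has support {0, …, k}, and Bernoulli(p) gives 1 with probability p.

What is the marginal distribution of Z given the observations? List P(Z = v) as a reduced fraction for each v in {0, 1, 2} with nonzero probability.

Enumerate traces; 2 have nonzero weight after conditioning:
  (X=1, Z=0, Y=2) weight 8/231
  (X=1, Z=1, Y=1) weight 4/77
Group by Z:
  weight(Z=0) = 8/231
  weight(Z=1) = 4/77
Total weight = 8/231 + 4/77 = 20/231
P(Z=0 | obs) = 8/231 / 20/231 = 2/5
P(Z=1 | obs) = 4/77 / 20/231 = 3/5

P(Z=0) = 2/5, P(Z=1) = 3/5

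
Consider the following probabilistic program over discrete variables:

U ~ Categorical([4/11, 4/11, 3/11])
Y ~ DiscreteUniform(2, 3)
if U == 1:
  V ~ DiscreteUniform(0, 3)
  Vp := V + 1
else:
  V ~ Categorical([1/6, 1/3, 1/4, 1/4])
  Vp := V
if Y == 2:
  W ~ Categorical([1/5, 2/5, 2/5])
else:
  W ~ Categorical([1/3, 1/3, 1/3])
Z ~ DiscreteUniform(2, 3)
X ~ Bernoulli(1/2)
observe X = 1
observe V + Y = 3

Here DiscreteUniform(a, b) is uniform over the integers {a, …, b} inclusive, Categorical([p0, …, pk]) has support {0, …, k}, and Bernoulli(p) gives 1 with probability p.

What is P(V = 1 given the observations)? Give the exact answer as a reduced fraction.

P(V = 1 | obs) = 20/33

Enumerate traces; 36 have nonzero weight after conditioning:
  (U=0, Y=2, V=1, W=0, Z=2, X=1) weight 1/330
  (U=0, Y=2, V=1, W=0, Z=3, X=1) weight 1/330
  (U=0, Y=2, V=1, W=1, Z=2, X=1) weight 1/165
  (U=0, Y=2, V=1, W=1, Z=3, X=1) weight 1/165
  (U=0, Y=2, V=1, W=2, Z=2, X=1) weight 1/165
  (U=0, Y=2, V=1, W=2, Z=3, X=1) weight 1/165
  (U=0, Y=3, V=0, W=0, Z=2, X=1) weight 1/396
  (U=0, Y=3, V=0, W=0, Z=3, X=1) weight 1/396
  … 28 more
Group by V:
  weight(V=0) = 13/264
  weight(V=1) = 5/66
Total weight = 13/264 + 5/66 = 1/8
P(V=0 | obs) = 13/264 / 1/8 = 13/33
P(V=1 | obs) = 5/66 / 1/8 = 20/33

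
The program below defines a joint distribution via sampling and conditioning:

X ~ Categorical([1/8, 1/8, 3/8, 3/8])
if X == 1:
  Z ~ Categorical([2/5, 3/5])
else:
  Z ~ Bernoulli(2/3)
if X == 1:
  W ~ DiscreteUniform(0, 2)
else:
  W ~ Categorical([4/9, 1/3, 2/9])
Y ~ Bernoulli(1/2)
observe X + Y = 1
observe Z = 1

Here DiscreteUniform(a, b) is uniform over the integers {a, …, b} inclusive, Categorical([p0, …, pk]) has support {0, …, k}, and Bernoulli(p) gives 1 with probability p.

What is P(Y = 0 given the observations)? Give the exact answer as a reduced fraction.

P(Y = 0 | obs) = 9/19

Enumerate traces; 6 have nonzero weight after conditioning:
  (X=0, Z=1, W=0, Y=1) weight 1/54
  (X=0, Z=1, W=1, Y=1) weight 1/72
  (X=0, Z=1, W=2, Y=1) weight 1/108
  (X=1, Z=1, W=0, Y=0) weight 1/80
  (X=1, Z=1, W=1, Y=0) weight 1/80
  (X=1, Z=1, W=2, Y=0) weight 1/80
Group by Y:
  weight(Y=0) = 3/80
  weight(Y=1) = 1/24
Total weight = 3/80 + 1/24 = 19/240
P(Y=0 | obs) = 3/80 / 19/240 = 9/19
P(Y=1 | obs) = 1/24 / 19/240 = 10/19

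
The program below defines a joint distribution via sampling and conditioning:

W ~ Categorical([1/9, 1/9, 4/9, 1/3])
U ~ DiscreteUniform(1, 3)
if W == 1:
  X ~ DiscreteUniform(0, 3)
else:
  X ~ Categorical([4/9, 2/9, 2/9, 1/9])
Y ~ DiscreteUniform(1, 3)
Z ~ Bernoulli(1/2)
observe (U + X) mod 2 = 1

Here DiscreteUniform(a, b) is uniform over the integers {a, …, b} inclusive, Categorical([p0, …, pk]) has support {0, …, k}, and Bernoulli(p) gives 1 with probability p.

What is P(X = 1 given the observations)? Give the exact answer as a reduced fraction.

Enumerate traces; 144 have nonzero weight after conditioning:
  (W=0, U=1, X=0, Y=1, Z=0) weight 2/729
  (W=0, U=1, X=0, Y=1, Z=1) weight 2/729
  (W=0, U=1, X=0, Y=2, Z=0) weight 2/729
  (W=0, U=1, X=0, Y=2, Z=1) weight 2/729
  (W=0, U=1, X=0, Y=3, Z=0) weight 2/729
  (W=0, U=1, X=0, Y=3, Z=1) weight 2/729
  (W=0, U=1, X=2, Y=1, Z=0) weight 1/729
  (W=0, U=1, X=2, Y=1, Z=1) weight 1/729
  (W=0, U=2, X=1, Y=1, Z=0) weight 1/729
  (W=0, U=2, X=3, Y=1, Z=0) weight 1/1458
  … 134 more
Group by X:
  weight(X=0) = 137/486
  weight(X=1) = 73/972
  weight(X=2) = 73/486
  weight(X=3) = 41/972
Total weight = 137/486 + 73/972 + 73/486 + 41/972 = 89/162
P(X=0 | obs) = 137/486 / 89/162 = 137/267
P(X=1 | obs) = 73/972 / 89/162 = 73/534
P(X=2 | obs) = 73/486 / 89/162 = 73/267
P(X=3 | obs) = 41/972 / 89/162 = 41/534

P(X = 1 | obs) = 73/534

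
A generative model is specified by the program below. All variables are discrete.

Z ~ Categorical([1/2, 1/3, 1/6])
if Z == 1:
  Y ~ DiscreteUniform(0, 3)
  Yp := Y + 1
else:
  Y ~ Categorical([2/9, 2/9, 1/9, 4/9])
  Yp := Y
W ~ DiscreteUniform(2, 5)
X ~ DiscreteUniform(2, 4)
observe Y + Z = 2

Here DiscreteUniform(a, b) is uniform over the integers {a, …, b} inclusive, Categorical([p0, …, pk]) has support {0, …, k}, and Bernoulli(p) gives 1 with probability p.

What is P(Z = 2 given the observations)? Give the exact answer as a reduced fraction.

Enumerate traces; 36 have nonzero weight after conditioning:
  (Z=0, Y=2, W=2, X=2) weight 1/216
  (Z=0, Y=2, W=2, X=3) weight 1/216
  (Z=0, Y=2, W=2, X=4) weight 1/216
  (Z=0, Y=2, W=3, X=2) weight 1/216
  (Z=0, Y=2, W=3, X=3) weight 1/216
  (Z=0, Y=2, W=3, X=4) weight 1/216
  (Z=0, Y=2, W=4, X=2) weight 1/216
  (Z=0, Y=2, W=4, X=3) weight 1/216
  (Z=1, Y=1, W=2, X=2) weight 1/144
  (Z=2, Y=0, W=2, X=2) weight 1/324
  … 26 more
Group by Z:
  weight(Z=0) = 1/18
  weight(Z=1) = 1/12
  weight(Z=2) = 1/27
Total weight = 1/18 + 1/12 + 1/27 = 19/108
P(Z=0 | obs) = 1/18 / 19/108 = 6/19
P(Z=1 | obs) = 1/12 / 19/108 = 9/19
P(Z=2 | obs) = 1/27 / 19/108 = 4/19

P(Z = 2 | obs) = 4/19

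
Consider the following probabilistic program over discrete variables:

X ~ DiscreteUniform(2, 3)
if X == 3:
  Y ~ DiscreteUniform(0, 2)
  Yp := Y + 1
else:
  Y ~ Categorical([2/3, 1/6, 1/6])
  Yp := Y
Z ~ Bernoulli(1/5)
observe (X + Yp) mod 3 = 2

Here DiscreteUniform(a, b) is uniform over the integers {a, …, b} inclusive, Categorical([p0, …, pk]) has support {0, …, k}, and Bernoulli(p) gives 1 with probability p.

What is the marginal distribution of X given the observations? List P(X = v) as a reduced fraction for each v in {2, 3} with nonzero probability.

P(X=2) = 2/3, P(X=3) = 1/3

Enumerate traces; 4 have nonzero weight after conditioning:
  (X=2, Y=0, Z=0) weight 4/15
  (X=2, Y=0, Z=1) weight 1/15
  (X=3, Y=1, Z=0) weight 2/15
  (X=3, Y=1, Z=1) weight 1/30
Group by X:
  weight(X=2) = 1/3
  weight(X=3) = 1/6
Total weight = 1/3 + 1/6 = 1/2
P(X=2 | obs) = 1/3 / 1/2 = 2/3
P(X=3 | obs) = 1/6 / 1/2 = 1/3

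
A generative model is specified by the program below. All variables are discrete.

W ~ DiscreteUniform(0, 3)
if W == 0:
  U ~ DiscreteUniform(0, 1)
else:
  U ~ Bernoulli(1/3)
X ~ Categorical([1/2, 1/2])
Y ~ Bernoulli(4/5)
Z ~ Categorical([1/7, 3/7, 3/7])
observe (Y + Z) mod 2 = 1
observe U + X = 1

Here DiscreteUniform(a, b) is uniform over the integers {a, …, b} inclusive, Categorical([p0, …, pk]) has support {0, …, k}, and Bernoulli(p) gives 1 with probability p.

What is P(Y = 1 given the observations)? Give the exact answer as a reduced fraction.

Enumerate traces; 24 have nonzero weight after conditioning:
  (W=0, U=0, X=1, Y=0, Z=1) weight 3/560
  (W=0, U=0, X=1, Y=1, Z=0) weight 1/140
  (W=0, U=0, X=1, Y=1, Z=2) weight 3/140
  (W=0, U=1, X=0, Y=0, Z=1) weight 3/560
  (W=0, U=1, X=0, Y=1, Z=0) weight 1/140
  (W=0, U=1, X=0, Y=1, Z=2) weight 3/140
  (W=1, U=0, X=1, Y=0, Z=1) weight 1/140
  (W=1, U=0, X=1, Y=1, Z=0) weight 1/105
  … 16 more
Group by Y:
  weight(Y=0) = 3/70
  weight(Y=1) = 8/35
Total weight = 3/70 + 8/35 = 19/70
P(Y=0 | obs) = 3/70 / 19/70 = 3/19
P(Y=1 | obs) = 8/35 / 19/70 = 16/19

P(Y = 1 | obs) = 16/19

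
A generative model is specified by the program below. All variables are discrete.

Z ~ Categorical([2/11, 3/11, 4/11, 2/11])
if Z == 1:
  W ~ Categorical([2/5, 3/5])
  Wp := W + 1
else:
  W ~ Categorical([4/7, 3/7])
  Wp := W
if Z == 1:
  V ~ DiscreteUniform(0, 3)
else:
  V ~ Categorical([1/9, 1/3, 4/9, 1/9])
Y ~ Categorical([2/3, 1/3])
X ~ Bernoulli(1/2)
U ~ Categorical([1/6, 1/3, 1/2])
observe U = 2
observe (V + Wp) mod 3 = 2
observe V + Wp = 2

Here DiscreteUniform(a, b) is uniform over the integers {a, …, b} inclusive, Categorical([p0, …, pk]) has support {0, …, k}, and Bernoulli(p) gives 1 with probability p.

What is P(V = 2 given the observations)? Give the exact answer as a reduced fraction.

P(V = 2 | obs) = 512/989

Enumerate traces; 32 have nonzero weight after conditioning:
  (Z=0, W=0, V=2, Y=0, X=0, U=2) weight 16/2079
  (Z=0, W=0, V=2, Y=0, X=1, U=2) weight 16/2079
  (Z=0, W=0, V=2, Y=1, X=0, U=2) weight 8/2079
  (Z=0, W=0, V=2, Y=1, X=1, U=2) weight 8/2079
  (Z=0, W=1, V=1, Y=0, X=0, U=2) weight 1/231
  (Z=0, W=1, V=1, Y=0, X=1, U=2) weight 1/231
  (Z=0, W=1, V=1, Y=1, X=0, U=2) weight 1/462
  (Z=0, W=1, V=1, Y=1, X=1, U=2) weight 1/462
  (Z=1, W=1, V=0, Y=0, X=0, U=2) weight 3/440
  … 23 more
Group by V:
  weight(V=0) = 9/440
  weight(V=1) = 101/1540
  weight(V=2) = 64/693
Total weight = 9/440 + 101/1540 + 64/693 = 989/5544
P(V=0 | obs) = 9/440 / 989/5544 = 567/4945
P(V=1 | obs) = 101/1540 / 989/5544 = 1818/4945
P(V=2 | obs) = 64/693 / 989/5544 = 512/989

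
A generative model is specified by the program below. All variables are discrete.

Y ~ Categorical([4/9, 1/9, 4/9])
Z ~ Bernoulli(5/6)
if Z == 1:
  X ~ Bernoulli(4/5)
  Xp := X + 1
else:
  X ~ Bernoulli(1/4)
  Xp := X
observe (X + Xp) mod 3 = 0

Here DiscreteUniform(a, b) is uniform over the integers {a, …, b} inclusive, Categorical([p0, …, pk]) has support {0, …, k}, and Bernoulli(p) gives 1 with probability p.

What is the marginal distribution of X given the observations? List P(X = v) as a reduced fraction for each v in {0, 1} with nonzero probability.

Enumerate traces; 6 have nonzero weight after conditioning:
  (Y=0, Z=0, X=0) weight 1/18
  (Y=0, Z=1, X=1) weight 8/27
  (Y=1, Z=0, X=0) weight 1/72
  (Y=1, Z=1, X=1) weight 2/27
  (Y=2, Z=0, X=0) weight 1/18
  (Y=2, Z=1, X=1) weight 8/27
Group by X:
  weight(X=0) = 1/8
  weight(X=1) = 2/3
Total weight = 1/8 + 2/3 = 19/24
P(X=0 | obs) = 1/8 / 19/24 = 3/19
P(X=1 | obs) = 2/3 / 19/24 = 16/19

P(X=0) = 3/19, P(X=1) = 16/19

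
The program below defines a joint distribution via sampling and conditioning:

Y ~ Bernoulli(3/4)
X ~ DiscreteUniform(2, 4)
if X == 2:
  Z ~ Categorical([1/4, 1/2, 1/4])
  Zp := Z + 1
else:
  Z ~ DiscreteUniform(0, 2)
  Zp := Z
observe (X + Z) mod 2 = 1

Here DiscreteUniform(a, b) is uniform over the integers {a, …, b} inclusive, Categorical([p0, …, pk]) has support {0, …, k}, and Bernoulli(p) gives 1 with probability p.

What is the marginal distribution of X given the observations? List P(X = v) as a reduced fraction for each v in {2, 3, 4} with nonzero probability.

P(X=2) = 1/3, P(X=3) = 4/9, P(X=4) = 2/9

Enumerate traces; 8 have nonzero weight after conditioning:
  (Y=0, X=2, Z=1) weight 1/24
  (Y=0, X=3, Z=0) weight 1/36
  (Y=0, X=3, Z=2) weight 1/36
  (Y=0, X=4, Z=1) weight 1/36
  (Y=1, X=2, Z=1) weight 1/8
  (Y=1, X=3, Z=0) weight 1/12
  (Y=1, X=3, Z=2) weight 1/12
  (Y=1, X=4, Z=1) weight 1/12
Group by X:
  weight(X=2) = 1/6
  weight(X=3) = 2/9
  weight(X=4) = 1/9
Total weight = 1/6 + 2/9 + 1/9 = 1/2
P(X=2 | obs) = 1/6 / 1/2 = 1/3
P(X=3 | obs) = 2/9 / 1/2 = 4/9
P(X=4 | obs) = 1/9 / 1/2 = 2/9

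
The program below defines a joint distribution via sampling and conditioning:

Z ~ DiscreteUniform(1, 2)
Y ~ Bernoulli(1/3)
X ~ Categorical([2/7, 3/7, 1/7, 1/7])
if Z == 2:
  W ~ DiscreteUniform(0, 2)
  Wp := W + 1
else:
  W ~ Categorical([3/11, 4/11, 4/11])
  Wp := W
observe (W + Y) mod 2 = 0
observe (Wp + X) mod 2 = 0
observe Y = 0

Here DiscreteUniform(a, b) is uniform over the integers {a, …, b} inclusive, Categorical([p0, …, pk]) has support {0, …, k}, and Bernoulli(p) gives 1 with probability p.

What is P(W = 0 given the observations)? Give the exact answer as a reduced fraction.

Enumerate traces; 8 have nonzero weight after conditioning:
  (Z=1, Y=0, X=0, W=0) weight 2/77
  (Z=1, Y=0, X=0, W=2) weight 8/231
  (Z=1, Y=0, X=2, W=0) weight 1/77
  (Z=1, Y=0, X=2, W=2) weight 4/231
  (Z=2, Y=0, X=1, W=0) weight 1/21
  (Z=2, Y=0, X=1, W=2) weight 1/21
  (Z=2, Y=0, X=3, W=0) weight 1/63
  (Z=2, Y=0, X=3, W=2) weight 1/63
Group by W:
  weight(W=0) = 71/693
  weight(W=2) = 80/693
Total weight = 71/693 + 80/693 = 151/693
P(W=0 | obs) = 71/693 / 151/693 = 71/151
P(W=2 | obs) = 80/693 / 151/693 = 80/151

P(W = 0 | obs) = 71/151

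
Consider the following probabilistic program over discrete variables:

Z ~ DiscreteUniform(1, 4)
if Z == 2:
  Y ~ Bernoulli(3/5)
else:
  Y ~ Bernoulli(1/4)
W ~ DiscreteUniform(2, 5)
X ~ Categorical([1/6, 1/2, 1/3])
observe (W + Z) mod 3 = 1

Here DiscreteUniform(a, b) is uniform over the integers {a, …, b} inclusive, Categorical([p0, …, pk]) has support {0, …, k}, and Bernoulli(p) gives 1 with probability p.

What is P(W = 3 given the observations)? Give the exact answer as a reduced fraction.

P(W = 3 | obs) = 2/5

Enumerate traces; 30 have nonzero weight after conditioning:
  (Z=1, Y=0, W=3, X=0) weight 1/128
  (Z=1, Y=0, W=3, X=1) weight 3/128
  (Z=1, Y=0, W=3, X=2) weight 1/64
  (Z=1, Y=1, W=3, X=0) weight 1/384
  (Z=1, Y=1, W=3, X=1) weight 1/128
  (Z=1, Y=1, W=3, X=2) weight 1/192
  (Z=2, Y=0, W=2, X=0) weight 1/240
  (Z=2, Y=0, W=2, X=1) weight 1/80
  (Z=2, Y=0, W=5, X=0) weight 1/240
  (Z=3, Y=0, W=4, X=0) weight 1/128
  … 20 more
Group by W:
  weight(W=2) = 1/16
  weight(W=3) = 1/8
  weight(W=4) = 1/16
  weight(W=5) = 1/16
Total weight = 1/16 + 1/8 + 1/16 + 1/16 = 5/16
P(W=2 | obs) = 1/16 / 5/16 = 1/5
P(W=3 | obs) = 1/8 / 5/16 = 2/5
P(W=4 | obs) = 1/16 / 5/16 = 1/5
P(W=5 | obs) = 1/16 / 5/16 = 1/5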